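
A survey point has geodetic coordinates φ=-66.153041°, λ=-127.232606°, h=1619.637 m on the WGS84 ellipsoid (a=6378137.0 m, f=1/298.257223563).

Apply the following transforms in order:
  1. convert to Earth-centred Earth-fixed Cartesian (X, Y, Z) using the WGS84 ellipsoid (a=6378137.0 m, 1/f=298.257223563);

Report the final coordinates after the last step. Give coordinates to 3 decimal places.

X=-1565001.026 m, Y=-2059378.101 m, Z=-5812349.210 m

start: φ=-66.153041°, λ=-127.232606°, h=1619.637 m
→ ECEF (a=6378137.000, f=1/298.257223563): X=-1565001.0263, Y=-2059378.1014, Z=-5812349.2104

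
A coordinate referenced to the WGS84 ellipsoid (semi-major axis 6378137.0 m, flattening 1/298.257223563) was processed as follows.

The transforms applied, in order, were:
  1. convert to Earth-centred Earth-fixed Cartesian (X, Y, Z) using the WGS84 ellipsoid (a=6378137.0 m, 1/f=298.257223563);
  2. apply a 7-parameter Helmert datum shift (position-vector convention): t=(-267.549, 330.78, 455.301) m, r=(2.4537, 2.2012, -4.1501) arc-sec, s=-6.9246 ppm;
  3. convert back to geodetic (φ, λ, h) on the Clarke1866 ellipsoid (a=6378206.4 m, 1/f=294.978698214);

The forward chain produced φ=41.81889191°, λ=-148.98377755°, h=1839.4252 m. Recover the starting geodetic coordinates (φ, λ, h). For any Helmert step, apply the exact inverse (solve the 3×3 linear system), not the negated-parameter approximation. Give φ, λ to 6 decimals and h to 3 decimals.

φ=41.813889°, λ=-148.978354°, h=1499.888 m

start: φ=41.818892°, λ=-148.983778°, h=1839.425 m
→ ECEF (a=6378206.400, f=1/294.978698214): X=-4081082.1098, Y=-2453734.4619, Z=4231659.7404
→ Helmert⁻¹: X=-4080838.5960, Y=-2454114.0089, Z=4231219.3832
→ geod (Bowring, a=6378137.000): φ=41.81388900°, λ=-148.97835400°, h=1499.8880 m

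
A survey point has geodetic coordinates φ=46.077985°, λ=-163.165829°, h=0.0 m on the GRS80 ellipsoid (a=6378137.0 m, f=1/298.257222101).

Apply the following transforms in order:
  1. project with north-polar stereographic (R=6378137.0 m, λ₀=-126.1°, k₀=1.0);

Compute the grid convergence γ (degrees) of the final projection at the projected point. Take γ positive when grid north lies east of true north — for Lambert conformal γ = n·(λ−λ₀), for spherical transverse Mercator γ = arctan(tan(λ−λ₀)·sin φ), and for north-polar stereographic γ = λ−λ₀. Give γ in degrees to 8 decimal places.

start: φ=46.077985°, λ=-163.165829°, h=0.000 m
→ into stereo (λ₀=-126.1°): φ=46.07798500°, λ−λ₀=-37.06582900°
convergence γ = -37.06582900°

-37.06582900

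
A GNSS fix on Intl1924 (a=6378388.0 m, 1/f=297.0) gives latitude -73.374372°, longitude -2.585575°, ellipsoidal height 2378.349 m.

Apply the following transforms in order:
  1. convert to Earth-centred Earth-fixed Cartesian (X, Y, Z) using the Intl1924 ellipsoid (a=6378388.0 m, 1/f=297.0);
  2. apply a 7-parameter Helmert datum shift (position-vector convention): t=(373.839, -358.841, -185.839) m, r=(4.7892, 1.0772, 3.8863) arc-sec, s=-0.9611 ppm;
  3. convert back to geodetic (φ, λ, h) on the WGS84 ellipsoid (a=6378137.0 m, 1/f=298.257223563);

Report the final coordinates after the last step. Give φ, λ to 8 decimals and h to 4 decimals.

φ=-73.37141124°, λ=-2.59080654°, h=2829.0090 m

start: φ=-73.374372°, λ=-2.585575°, h=2378.349 m
→ ECEF (a=6378388.000, f=1/297.0): X=1829439.6709, Y=-82612.8383, Z=-6091751.4671
→ Helmert 7p (PV): X=1829781.4945, Y=-82795.6885, Z=-6091942.9236
→ geod (Bowring, a=6378137.000): φ=-73.37141124°, λ=-2.59080654°, h=2829.0090 m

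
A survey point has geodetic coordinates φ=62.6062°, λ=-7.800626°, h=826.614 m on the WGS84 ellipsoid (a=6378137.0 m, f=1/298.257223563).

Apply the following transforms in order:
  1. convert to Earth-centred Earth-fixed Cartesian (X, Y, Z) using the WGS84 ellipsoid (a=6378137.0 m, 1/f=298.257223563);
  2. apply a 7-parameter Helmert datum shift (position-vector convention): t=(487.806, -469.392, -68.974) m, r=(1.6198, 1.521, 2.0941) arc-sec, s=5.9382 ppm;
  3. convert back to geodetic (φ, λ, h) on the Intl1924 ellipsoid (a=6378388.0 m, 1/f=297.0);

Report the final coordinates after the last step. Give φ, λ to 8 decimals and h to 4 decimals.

φ=62.60175064°, λ=-7.80855267°, h=875.6915 m

start: φ=62.606200°, λ=-7.800626°, h=826.614 m
→ ECEF (a=6378137.000, f=1/298.257223563): X=2915527.6394, Y=-399410.0600, Z=5640651.0899
→ Helmert 7p (PV): X=2916078.4080, Y=-399896.5201, Z=5640590.9754
→ geod (Bowring, a=6378388.000): φ=62.60175064°, λ=-7.80855267°, h=875.6915 m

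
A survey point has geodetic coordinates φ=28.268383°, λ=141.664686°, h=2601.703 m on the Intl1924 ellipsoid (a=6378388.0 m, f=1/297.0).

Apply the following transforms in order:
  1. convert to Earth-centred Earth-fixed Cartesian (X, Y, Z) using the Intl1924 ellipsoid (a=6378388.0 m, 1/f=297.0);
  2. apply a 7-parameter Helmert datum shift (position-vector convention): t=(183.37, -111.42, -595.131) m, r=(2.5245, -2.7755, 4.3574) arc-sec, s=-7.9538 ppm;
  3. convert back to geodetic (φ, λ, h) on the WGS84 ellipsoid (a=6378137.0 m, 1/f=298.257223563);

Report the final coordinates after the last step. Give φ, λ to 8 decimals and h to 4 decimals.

φ=28.26370936°, λ=141.66617732°, h=2312.1139 m

start: φ=28.268383°, λ=141.664686°, h=2601.703 m
→ ECEF (a=6378388.000, f=1/297.0): X=-4411610.1016, Y=3488496.8592, Z=3004008.0266
→ Helmert 7p (PV): X=-4411505.7590, Y=3488227.7305, Z=3003372.3360
→ geod (Bowring, a=6378137.000): φ=28.26370936°, λ=141.66617732°, h=2312.1139 m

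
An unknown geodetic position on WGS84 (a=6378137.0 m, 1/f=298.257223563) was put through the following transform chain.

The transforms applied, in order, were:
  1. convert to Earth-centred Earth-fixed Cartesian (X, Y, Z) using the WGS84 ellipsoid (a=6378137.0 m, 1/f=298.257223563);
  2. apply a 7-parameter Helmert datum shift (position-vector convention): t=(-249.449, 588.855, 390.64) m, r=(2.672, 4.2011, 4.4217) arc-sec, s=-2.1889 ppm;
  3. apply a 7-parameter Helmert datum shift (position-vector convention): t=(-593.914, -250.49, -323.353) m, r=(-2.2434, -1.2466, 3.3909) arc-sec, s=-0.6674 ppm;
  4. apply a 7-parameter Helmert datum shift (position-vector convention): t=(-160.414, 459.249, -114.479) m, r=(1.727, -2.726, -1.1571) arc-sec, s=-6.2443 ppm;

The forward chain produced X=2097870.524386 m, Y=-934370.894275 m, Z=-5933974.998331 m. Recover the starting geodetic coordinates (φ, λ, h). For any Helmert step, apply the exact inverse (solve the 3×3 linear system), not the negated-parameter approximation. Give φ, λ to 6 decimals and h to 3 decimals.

start: X=2097870.5244, Y=-934370.8943, Z=-5933974.9983 m
→ Helmert⁻¹: X=2097970.8609, Y=-934873.8946, Z=-5933917.4717
→ Helmert⁻¹: X=2098514.9502, Y=-934593.9911, Z=-5933620.9265
→ Helmert⁻¹: X=2098869.8032, Y=-935306.7566, Z=-5933969.6906
→ geod (Bowring, a=6378137.000): φ=-68.96108300°, λ=-24.01890000°, h=3807.7090 m

φ=-68.961083°, λ=-24.018900°, h=3807.709 m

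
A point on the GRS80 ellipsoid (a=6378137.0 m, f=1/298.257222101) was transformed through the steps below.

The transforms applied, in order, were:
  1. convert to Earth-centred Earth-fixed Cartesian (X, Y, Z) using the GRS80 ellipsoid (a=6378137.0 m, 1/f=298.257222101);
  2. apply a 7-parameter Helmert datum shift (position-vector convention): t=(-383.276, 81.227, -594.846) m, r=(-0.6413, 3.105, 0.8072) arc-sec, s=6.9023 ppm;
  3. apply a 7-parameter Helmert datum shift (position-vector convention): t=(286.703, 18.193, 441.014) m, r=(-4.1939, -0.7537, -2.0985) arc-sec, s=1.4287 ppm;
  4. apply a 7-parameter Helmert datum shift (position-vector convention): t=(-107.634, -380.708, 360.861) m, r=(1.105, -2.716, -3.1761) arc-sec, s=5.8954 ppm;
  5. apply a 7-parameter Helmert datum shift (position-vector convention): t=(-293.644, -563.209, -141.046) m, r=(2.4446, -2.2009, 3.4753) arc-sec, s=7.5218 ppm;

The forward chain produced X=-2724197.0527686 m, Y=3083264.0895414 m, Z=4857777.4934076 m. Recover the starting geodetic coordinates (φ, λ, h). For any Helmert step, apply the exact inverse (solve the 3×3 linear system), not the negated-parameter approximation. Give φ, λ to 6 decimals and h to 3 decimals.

start: X=-2724197.0528, Y=3083264.0895, Z=4857777.4934 m
→ Helmert⁻¹: X=-2723779.1255, Y=3083907.5693, Z=4857874.5131
→ Helmert⁻¹: X=-2723638.9650, Y=3084254.1779, Z=4857504.3560
→ Helmert⁻¹: X=-2723935.4053, Y=3084105.1075, Z=4857129.0640
→ Helmert⁻¹: X=-2723594.3863, Y=3083998.1494, Z=4857658.9697
→ geod (Bowring, a=6378137.000): φ=49.92473800°, λ=131.44893000°, h=333.3630 m

φ=49.924738°, λ=131.448930°, h=333.363 m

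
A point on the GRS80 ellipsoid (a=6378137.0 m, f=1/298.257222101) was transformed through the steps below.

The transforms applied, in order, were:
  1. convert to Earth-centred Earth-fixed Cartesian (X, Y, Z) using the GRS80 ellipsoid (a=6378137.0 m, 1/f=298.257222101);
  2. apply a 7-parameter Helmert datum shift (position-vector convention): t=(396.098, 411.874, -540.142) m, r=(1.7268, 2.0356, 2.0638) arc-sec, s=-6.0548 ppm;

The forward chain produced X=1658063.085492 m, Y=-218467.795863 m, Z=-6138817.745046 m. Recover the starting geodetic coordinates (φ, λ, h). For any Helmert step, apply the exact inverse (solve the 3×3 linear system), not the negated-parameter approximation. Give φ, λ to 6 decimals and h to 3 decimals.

start: X=1658063.0855, Y=-218467.7959, Z=-6138817.7450 m
→ Helmert⁻¹: X=1657735.4117, Y=-218948.9701, Z=-6138296.5764
→ geod (Bowring, a=6378137.000): φ=-74.85907000°, λ=-7.52391500°, h=3751.0870 m

φ=-74.859070°, λ=-7.523915°, h=3751.087 m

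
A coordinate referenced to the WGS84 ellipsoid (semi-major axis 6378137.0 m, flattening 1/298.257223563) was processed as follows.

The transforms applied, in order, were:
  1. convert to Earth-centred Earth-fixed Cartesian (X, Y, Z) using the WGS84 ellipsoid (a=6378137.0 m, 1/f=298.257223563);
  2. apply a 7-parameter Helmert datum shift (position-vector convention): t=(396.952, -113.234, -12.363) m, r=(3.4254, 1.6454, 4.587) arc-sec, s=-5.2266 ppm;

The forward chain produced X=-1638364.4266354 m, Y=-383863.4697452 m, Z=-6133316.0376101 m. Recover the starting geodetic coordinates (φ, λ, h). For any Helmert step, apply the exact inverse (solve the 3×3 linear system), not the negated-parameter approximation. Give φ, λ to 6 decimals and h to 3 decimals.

φ=-74.752846°, λ=-166.817993°, h=1838.869 m

start: X=-1638364.4266, Y=-383863.4697, Z=-6133316.0376 m
→ Helmert⁻¹: X=-1638729.5529, Y=-383817.6540, Z=-6133342.4295
→ geod (Bowring, a=6378137.000): φ=-74.75284600°, λ=-166.81799300°, h=1838.8690 m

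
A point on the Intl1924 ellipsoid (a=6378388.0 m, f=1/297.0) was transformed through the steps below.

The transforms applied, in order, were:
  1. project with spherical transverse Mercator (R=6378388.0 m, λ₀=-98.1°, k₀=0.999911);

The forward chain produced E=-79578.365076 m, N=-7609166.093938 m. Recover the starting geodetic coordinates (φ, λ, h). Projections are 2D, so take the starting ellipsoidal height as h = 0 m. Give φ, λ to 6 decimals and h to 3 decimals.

φ=-68.346459°, λ=-100.037703°, h=0.000 m

start: E=-79578.3651, N=-7609166.0939 m
→ tm⁻¹: φ=-68.34645900°, λ=-100.03770300°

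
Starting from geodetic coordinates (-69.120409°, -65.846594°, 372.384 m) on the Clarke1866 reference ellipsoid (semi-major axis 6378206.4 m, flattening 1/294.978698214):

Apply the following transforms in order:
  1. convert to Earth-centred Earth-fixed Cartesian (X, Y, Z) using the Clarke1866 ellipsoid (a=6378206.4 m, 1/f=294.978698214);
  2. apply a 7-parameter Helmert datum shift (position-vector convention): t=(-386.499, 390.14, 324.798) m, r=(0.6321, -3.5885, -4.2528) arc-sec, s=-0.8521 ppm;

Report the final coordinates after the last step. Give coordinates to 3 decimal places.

start: φ=-69.120409°, λ=-65.846594°, h=372.384 m
→ ECEF (a=6378206.400, f=1/294.978698214): X=932975.8589, Y=-2080488.7797, Z=-5936935.3867
→ Helmert 7p (PV): X=932648.9571, Y=-2080097.9094, Z=-5936595.6740

X=932648.957 m, Y=-2080097.909 m, Z=-5936595.674 m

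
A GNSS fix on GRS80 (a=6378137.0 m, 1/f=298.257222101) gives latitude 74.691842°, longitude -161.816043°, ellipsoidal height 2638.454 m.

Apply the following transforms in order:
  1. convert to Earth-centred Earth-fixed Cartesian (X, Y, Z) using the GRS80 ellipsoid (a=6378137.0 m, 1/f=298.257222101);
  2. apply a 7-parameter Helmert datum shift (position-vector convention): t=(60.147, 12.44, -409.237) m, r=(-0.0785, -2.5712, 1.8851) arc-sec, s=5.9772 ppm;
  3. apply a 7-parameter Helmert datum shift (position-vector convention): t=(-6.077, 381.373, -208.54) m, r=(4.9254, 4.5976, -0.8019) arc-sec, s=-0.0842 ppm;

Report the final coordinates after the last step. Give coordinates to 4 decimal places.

start: φ=74.691842°, λ=-161.816043°, h=2638.454 m
→ ECEF (a=6378137.000, f=1/298.257222101): X=-1605466.5985, Y=-527352.4758, Z=6132318.9790
→ Helmert 7p (PV): X=-1605487.6711, Y=-527355.5269, Z=6131926.5837
→ Helmert 7p (PV): X=-1605358.9838, Y=-527114.2921, Z=6131740.7206

X=-1605358.9838 m, Y=-527114.2921 m, Z=6131740.7206 m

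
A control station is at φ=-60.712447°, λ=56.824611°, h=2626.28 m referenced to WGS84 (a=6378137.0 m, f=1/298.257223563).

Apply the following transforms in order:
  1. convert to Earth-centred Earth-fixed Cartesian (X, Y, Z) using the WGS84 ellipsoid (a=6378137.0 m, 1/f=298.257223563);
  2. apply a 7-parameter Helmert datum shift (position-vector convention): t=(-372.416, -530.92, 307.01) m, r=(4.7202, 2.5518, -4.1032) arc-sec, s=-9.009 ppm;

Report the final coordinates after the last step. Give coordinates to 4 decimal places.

start: φ=-60.712447°, λ=56.824611°, h=2626.280 m
→ ECEF (a=6378137.000, f=1/298.257223563): X=1712419.1673, Y=2619305.6782, Z=-5542029.1024
→ Helmert 7p (PV): X=1712014.8667, Y=2618843.9199, Z=-5541633.4091

X=1712014.8667 m, Y=2618843.9199 m, Z=-5541633.4091 m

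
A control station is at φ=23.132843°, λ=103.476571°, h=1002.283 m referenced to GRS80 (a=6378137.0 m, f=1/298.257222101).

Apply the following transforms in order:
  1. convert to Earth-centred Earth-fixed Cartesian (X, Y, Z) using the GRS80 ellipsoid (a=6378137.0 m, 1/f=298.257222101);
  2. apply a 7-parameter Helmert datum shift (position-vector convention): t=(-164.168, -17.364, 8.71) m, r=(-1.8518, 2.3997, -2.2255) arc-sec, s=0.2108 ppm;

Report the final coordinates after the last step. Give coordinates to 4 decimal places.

start: φ=23.132843°, λ=103.476571°, h=1002.283 m
→ ECEF (a=6378137.000, f=1/298.257222101): X=-1367819.1837, Y=5707657.7967, Z=2490648.5972
→ Helmert 7p (PV): X=-1367893.0807, Y=5707678.7545, Z=2490622.5034

X=-1367893.0807 m, Y=5707678.7545 m, Z=2490622.5034 m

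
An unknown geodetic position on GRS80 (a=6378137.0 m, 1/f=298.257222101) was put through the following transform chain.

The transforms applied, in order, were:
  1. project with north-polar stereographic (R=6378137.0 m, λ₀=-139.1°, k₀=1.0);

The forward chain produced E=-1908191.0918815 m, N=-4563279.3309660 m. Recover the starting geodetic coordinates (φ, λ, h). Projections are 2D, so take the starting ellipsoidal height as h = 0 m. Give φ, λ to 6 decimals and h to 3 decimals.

φ=47.612893°, λ=-161.792840°, h=0.000 m

start: E=-1908191.0919, N=-4563279.3310 m
→ stereo⁻¹: φ=47.61289300°, λ=-161.79284000°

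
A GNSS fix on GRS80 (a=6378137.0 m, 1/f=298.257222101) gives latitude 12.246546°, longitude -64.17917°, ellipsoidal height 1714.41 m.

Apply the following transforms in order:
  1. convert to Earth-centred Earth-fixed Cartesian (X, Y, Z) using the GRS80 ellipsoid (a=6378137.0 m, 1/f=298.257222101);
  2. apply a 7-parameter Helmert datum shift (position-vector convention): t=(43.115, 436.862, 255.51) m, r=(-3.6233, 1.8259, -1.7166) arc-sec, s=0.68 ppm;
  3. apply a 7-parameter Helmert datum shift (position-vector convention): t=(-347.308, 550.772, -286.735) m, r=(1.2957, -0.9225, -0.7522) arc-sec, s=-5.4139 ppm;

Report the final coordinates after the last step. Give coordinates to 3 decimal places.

start: φ=12.246546°, λ=-64.179170°, h=1714.410 m
→ ECEF (a=6378137.000, f=1/298.257222101): X=2715972.1131, Y=-5613049.5056, Z=1344431.6352
→ Helmert 7p (PV): X=2715982.2626, Y=-5612615.4470, Z=1344762.6174
→ Helmert 7p (PV): X=2715593.7684, Y=-5612052.6407, Z=1344445.4921

X=2715593.768 m, Y=-5612052.641 m, Z=1344445.492 m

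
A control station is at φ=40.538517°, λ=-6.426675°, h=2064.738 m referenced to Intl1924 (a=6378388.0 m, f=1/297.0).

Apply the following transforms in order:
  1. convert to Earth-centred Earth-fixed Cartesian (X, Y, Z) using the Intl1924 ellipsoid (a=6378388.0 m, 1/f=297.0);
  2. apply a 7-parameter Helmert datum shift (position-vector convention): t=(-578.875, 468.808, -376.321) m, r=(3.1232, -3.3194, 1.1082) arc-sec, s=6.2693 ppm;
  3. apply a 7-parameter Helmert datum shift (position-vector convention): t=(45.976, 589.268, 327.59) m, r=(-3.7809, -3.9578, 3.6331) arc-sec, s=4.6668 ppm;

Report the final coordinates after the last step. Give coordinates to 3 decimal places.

X=4824717.766 m, Y=-542346.294 m, Z=4125191.163 m

start: φ=40.538517°, λ=-6.426675°, h=2064.738 m
→ ECEF (a=6378388.000, f=1/297.0): X=4825330.9416, Y=-543522.4829, Z=4125022.8278
→ Helmert 7p (PV): X=4824718.8542, Y=-543093.6175, Z=4124741.7920
→ Helmert 7p (PV): X=4824717.7664, Y=-542346.2939, Z=4125191.1634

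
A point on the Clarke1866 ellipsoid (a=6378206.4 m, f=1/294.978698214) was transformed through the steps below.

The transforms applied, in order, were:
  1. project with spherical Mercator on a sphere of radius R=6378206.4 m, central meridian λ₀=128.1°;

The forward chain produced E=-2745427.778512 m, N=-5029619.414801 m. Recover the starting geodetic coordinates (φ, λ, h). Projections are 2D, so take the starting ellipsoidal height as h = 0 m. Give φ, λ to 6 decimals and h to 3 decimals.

φ=-41.116663°, λ=103.437671°, h=0.000 m

start: E=-2745427.7785, N=-5029619.4148 m
→ merc⁻¹: φ=-41.11666300°, λ=103.43767100°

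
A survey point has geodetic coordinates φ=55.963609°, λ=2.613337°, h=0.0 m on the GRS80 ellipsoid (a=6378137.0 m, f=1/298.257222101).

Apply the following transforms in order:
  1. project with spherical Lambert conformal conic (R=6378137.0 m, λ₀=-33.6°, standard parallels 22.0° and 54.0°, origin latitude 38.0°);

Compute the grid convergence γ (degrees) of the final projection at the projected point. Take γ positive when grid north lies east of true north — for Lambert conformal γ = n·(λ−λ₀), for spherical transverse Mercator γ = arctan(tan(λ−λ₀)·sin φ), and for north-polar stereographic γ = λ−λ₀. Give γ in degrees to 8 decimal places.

start: φ=55.963609°, λ=2.613337°, h=0.000 m
→ into lcc (λ₀=-33.6°): φ=55.96360900°, λ−λ₀=36.21333700°
convergence γ = 22.59795134°

22.59795134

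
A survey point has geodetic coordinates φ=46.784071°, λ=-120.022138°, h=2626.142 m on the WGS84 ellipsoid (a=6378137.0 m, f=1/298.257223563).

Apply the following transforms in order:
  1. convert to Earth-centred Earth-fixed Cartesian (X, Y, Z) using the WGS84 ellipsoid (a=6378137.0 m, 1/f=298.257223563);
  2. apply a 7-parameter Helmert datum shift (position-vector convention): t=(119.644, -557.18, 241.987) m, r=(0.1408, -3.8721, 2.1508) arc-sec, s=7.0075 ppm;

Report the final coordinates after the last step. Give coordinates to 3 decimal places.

start: φ=46.784071°, λ=-120.022138°, h=2626.142 m
→ ECEF (a=6378137.000, f=1/298.257223563): X=-2189969.8978, Y=-3789756.7424, Z=4627274.5557
→ Helmert 7p (PV): X=-2189912.9485, Y=-3790366.4736, Z=4627505.2699

X=-2189912.948 m, Y=-3790366.474 m, Z=4627505.270 m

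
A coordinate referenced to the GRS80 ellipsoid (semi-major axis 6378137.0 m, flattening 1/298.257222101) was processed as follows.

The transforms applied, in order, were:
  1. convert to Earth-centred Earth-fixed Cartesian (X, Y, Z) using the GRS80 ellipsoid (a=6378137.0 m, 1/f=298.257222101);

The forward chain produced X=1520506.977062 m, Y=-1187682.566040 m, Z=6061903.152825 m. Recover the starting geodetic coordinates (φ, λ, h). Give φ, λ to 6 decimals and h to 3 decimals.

start: X=1520506.9771, Y=-1187682.5660, Z=6061903.1528 m
→ geod (Bowring, a=6378137.000): φ=72.45560500°, λ=-37.99373600°, h=2830.3890 m

φ=72.455605°, λ=-37.993736°, h=2830.389 m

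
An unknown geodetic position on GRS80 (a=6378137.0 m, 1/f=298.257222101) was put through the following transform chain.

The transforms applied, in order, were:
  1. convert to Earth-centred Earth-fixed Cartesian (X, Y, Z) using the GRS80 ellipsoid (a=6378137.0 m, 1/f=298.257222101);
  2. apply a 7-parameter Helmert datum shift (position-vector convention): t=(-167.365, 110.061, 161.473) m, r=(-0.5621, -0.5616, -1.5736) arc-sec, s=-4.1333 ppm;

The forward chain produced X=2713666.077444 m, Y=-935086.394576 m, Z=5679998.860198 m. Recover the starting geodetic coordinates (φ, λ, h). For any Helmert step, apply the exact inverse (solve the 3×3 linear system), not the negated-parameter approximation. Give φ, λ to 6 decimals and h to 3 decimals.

φ=63.343436°, λ=-19.013884°, h=2904.712 m

start: X=2713666.0774, Y=-935086.3946, Z=5679998.8602 m
→ Helmert⁻¹: X=2713867.2588, Y=-935195.0952, Z=5679850.9261
→ geod (Bowring, a=6378137.000): φ=63.34343600°, λ=-19.01388400°, h=2904.7120 m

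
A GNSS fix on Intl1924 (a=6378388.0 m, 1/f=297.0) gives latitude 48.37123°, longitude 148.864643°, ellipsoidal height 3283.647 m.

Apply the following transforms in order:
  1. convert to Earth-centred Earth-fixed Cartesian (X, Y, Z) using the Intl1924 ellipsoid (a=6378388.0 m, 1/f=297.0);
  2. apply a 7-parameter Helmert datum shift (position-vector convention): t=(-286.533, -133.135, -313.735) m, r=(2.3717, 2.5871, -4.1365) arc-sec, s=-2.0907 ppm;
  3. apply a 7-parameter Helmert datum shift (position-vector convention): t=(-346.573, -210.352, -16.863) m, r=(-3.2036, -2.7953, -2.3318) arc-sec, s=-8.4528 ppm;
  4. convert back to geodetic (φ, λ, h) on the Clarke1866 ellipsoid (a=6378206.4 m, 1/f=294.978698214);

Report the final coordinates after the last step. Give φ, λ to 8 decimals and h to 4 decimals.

φ=48.36795018°, λ=148.87104016°, h=3474.7015 m

start: φ=48.371230°, λ=148.864643°, h=3283.647 m
→ ECEF (a=6378388.000, f=1/297.0): X=-3635498.3474, Y=2196133.7889, Z=4746941.1059
→ Helmert 7p (PV): X=-3635673.6989, Y=2196014.3880, Z=4746688.2969
→ Helmert 7p (PV): X=-3636029.0413, Y=2195900.2965, Z=4746547.9338
→ geod (Bowring, a=6378206.400): φ=48.36795018°, λ=148.87104016°, h=3474.7015 m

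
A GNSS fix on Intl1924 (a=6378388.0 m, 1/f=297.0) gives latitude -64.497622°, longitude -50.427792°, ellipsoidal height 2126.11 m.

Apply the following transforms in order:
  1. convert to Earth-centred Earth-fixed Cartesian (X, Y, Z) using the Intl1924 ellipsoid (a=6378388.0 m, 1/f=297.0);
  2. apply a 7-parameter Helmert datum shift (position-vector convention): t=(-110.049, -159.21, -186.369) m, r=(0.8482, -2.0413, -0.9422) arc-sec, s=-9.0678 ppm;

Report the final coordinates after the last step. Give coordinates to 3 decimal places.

start: φ=-64.497622°, λ=-50.427792°, h=2126.110 m
→ ECEF (a=6378388.000, f=1/297.0): X=1754864.2201, Y=-2123362.6738, Z=-5735864.6828
→ Helmert 7p (PV): X=1754785.3235, Y=-2123487.0588, Z=-5735990.4049

X=1754785.324 m, Y=-2123487.059 m, Z=-5735990.405 m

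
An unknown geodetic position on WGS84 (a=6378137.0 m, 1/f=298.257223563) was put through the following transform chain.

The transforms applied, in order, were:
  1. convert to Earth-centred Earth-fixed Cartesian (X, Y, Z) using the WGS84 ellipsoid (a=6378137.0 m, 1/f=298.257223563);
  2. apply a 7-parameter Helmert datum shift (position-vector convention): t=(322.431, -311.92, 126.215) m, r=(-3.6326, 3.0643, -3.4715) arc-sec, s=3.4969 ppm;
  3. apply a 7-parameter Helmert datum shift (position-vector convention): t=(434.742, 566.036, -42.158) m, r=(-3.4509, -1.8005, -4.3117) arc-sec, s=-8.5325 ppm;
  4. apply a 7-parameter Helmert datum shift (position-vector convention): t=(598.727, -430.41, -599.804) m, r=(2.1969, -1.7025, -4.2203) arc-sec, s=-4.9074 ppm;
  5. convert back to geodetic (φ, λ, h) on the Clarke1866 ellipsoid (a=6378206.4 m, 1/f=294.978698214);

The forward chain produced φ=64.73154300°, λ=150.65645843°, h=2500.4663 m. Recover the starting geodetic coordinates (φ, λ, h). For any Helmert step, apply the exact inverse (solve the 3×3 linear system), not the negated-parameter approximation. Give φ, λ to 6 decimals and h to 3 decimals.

start: φ=64.731543°, λ=150.656458°, h=2500.466 m
→ ECEF (a=6378206.400, f=1/294.978698214): X=-2380810.2929, Y=1338428.4948, Z=5747066.7564
→ Helmert⁻¹: X=-2381400.6595, Y=1338877.9682, Z=5747700.1624
→ Helmert⁻¹: X=-2381833.5243, Y=1338177.3986, Z=5747834.5429
→ Helmert⁻¹: X=-2382255.5382, Y=1338343.3196, Z=5747676.4077
→ geod (Bowring, a=6378137.000): φ=64.72235000°, λ=150.67286600°, h=3446.8190 m

φ=64.722350°, λ=150.672866°, h=3446.819 m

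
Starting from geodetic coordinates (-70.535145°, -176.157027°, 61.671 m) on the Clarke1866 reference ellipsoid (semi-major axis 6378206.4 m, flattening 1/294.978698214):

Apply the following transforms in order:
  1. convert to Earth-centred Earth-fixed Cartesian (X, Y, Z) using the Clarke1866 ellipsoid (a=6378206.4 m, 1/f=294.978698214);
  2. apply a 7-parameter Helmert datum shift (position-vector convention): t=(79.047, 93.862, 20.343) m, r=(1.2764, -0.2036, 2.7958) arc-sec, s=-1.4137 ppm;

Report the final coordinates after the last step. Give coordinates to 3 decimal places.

start: φ=-70.535145°, λ=-176.157027°, h=61.671 m
→ ECEF (a=6378206.400, f=1/294.978698214): X=-2127051.0751, Y=-142881.0262, Z=-5991071.8589
→ Helmert 7p (PV): X=-2126961.1707, Y=-142778.7194, Z=-5991046.0301

X=-2126961.171 m, Y=-142778.719 m, Z=-5991046.030 m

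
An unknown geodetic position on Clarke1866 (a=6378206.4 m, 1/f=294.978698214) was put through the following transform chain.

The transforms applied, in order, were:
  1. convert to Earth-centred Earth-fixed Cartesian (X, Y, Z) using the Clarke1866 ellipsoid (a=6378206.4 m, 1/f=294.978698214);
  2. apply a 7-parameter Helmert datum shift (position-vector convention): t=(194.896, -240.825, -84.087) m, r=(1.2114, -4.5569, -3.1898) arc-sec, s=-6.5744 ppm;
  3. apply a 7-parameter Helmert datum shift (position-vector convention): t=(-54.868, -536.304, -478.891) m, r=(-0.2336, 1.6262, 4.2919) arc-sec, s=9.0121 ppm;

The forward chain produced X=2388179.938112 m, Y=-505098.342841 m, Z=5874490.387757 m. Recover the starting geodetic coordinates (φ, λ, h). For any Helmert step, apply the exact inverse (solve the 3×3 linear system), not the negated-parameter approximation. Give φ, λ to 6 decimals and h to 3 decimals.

start: X=2388179.9381, Y=-505098.3428, Z=5874490.3878 m
→ Helmert⁻¹: X=2388156.4652, Y=-504613.8373, Z=5874934.5903
→ Helmert⁻¹: X=2388114.8611, Y=-504304.8930, Z=5875007.5047
→ geod (Bowring, a=6378206.400): φ=67.57697000°, λ=-11.92412200°, h=2096.7780 m

φ=67.576970°, λ=-11.924122°, h=2096.778 m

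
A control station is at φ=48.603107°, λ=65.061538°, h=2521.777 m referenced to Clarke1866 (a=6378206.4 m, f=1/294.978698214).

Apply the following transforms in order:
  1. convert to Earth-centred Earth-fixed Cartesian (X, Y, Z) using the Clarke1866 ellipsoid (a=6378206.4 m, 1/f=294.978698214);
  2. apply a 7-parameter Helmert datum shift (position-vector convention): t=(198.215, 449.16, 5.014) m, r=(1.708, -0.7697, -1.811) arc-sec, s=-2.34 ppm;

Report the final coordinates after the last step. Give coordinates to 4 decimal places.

X=1782690.1889 m, Y=3833669.9765 m, Z=4763206.8320 m

start: φ=48.603107°, λ=65.061538°, h=2521.777 m
→ ECEF (a=6378206.400, f=1/294.978698214): X=1782480.2631, Y=3833284.8785, Z=4763174.5704
→ Helmert 7p (PV): X=1782690.1889, Y=3833669.9765, Z=4763206.8320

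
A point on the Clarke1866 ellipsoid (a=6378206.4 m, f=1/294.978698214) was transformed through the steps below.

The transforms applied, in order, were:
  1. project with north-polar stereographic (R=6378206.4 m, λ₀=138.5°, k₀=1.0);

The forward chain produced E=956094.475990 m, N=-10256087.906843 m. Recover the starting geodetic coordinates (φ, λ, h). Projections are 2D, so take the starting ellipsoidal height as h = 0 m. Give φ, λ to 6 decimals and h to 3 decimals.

φ=12.159595°, λ=143.825843°, h=0.000 m

start: E=956094.4760, N=-10256087.9068 m
→ stereo⁻¹: φ=12.15959500°, λ=143.82584300°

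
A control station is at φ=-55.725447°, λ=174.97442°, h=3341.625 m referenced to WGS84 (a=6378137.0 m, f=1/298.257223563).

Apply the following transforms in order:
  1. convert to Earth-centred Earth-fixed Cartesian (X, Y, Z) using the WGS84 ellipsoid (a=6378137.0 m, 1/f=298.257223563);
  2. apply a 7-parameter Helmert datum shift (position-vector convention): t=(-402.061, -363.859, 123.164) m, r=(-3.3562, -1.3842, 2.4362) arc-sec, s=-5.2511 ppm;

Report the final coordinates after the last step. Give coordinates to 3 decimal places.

X=-3588530.169 m, Y=315045.903 m, Z=-5249927.697 m

start: φ=-55.725447°, λ=174.974420°, h=3341.625 m
→ ECEF (a=6378137.000, f=1/298.257223563): X=-3588178.4553, Y=315539.2236, Z=-5250049.2156
→ Helmert 7p (PV): X=-3588530.1695, Y=315045.9030, Z=-5249927.6967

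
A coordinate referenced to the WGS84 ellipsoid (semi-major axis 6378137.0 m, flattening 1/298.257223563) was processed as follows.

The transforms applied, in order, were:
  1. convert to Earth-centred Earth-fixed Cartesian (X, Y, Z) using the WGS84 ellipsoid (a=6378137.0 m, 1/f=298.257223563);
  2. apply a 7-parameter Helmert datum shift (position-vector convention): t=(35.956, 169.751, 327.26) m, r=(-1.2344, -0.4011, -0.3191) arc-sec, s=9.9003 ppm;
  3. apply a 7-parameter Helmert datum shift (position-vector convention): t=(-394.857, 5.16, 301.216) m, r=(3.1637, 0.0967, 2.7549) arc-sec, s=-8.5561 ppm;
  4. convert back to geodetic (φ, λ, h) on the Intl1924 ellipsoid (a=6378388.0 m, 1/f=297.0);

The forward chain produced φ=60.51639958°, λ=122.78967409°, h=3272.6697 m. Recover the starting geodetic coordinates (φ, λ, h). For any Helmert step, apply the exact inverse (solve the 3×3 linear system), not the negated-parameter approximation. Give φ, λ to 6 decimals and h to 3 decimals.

start: φ=60.516400°, λ=122.789674°, h=3272.670 m
→ ECEF (a=6378388.000, f=1/297.0): X=-1705317.0787, Y=2647181.7460, Z=5531988.4812
→ Helmert⁻¹: X=-1704904.0449, Y=2647306.8521, Z=5531693.1915
→ Helmert⁻¹: X=-1704916.4606, Y=2647075.1538, Z=5531330.3267
→ geod (Bowring, a=6378137.000): φ=60.51518400°, λ=122.78459600°, h=2730.6930 m

φ=60.515184°, λ=122.784596°, h=2730.693 m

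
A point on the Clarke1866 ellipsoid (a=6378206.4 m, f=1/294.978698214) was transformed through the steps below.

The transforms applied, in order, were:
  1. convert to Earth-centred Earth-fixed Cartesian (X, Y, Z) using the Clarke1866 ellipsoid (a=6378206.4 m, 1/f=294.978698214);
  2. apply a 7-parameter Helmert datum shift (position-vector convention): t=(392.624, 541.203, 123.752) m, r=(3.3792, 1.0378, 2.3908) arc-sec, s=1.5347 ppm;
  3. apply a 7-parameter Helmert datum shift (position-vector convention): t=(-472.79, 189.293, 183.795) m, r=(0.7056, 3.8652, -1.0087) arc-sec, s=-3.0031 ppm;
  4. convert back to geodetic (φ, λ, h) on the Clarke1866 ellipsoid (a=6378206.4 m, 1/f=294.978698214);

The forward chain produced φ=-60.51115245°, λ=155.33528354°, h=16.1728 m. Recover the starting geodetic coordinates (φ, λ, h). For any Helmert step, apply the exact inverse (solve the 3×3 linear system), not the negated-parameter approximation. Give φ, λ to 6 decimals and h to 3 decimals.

start: φ=-60.511152°, λ=155.335284°, h=16.173 m
→ ECEF (a=6378206.400, f=1/294.978698214): X=-2860601.1179, Y=1313595.8443, Z=-5528549.3566
→ Helmert⁻¹: X=-2860039.7355, Y=1313377.5959, Z=-5528807.8421
→ Helmert⁻¹: X=-2860384.9350, Y=1312776.9527, Z=-5528959.0076
→ geod (Bowring, a=6378206.400): φ=-60.51716600°, λ=155.34718900°, h=107.8970 m

φ=-60.517166°, λ=155.347189°, h=107.897 m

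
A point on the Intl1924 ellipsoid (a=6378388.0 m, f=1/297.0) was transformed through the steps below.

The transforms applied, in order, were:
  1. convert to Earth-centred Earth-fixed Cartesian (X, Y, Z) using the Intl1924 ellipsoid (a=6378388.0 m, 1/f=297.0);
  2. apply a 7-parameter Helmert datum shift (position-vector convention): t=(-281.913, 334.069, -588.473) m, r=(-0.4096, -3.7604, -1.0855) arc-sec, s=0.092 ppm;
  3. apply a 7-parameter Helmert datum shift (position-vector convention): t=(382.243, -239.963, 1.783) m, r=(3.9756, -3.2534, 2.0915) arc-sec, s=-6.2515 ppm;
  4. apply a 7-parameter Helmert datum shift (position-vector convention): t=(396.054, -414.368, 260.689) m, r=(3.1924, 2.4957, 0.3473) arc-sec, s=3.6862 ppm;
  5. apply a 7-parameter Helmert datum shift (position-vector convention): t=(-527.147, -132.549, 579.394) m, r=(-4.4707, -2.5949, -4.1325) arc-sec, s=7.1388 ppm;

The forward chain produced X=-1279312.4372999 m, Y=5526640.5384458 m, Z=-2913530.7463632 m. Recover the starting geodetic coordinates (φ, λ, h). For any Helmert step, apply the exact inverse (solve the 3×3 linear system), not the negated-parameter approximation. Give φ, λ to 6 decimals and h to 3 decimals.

start: X=-1279312.4373, Y=5526640.5384, Z=-2913530.7464 m
→ Helmert⁻¹: X=-1278923.5486, Y=5526771.1687, Z=-2913953.4575
→ Helmert⁻¹: X=-1279270.3189, Y=5527122.2112, Z=-2914304.4270
→ Helmert⁻¹: X=-1279650.4837, Y=5527353.5312, Z=-2914410.7807
→ Helmert⁻¹: X=-1279450.6609, Y=5527018.0066, Z=-2913787.7385
→ geod (Bowring, a=6378388.000): φ=-27.34267000°, λ=103.03383200°, h=3814.5430 m

φ=-27.342670°, λ=103.033832°, h=3814.543 m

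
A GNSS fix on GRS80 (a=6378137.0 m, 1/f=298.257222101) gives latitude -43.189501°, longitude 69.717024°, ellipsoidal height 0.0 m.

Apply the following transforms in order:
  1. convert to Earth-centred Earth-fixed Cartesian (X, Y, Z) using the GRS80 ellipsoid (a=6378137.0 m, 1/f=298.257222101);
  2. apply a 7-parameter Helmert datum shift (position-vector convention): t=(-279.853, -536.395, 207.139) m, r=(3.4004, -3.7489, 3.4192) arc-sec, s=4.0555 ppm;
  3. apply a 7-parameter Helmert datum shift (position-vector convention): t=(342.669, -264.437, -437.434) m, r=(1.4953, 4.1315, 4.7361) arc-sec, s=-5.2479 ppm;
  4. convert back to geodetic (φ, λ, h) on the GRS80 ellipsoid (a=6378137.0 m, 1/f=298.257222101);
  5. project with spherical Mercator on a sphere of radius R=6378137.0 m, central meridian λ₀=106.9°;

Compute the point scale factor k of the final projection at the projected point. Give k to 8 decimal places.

start: φ=-43.189501°, λ=69.717024°, h=0.000 m
→ ECEF (a=6378137.000, f=1/298.257222101): X=1614579.1136, Y=4368763.3647, Z=-4342874.8363
→ Helmert 7p (PV): X=1614312.3212, Y=4368343.0470, Z=-4342583.9425
→ Helmert 7p (PV): X=1614459.2345, Y=4368124.2329, Z=-4342999.2539
→ geod (Bowring, a=6378137.000): φ=-43.19426705°, λ=69.71568154°, h=-382.2152 m
→ into merc (λ₀=106.9°): φ=-43.19426705°, λ−λ₀=-37.18431846°
scale k = 1.37167227

1.37167227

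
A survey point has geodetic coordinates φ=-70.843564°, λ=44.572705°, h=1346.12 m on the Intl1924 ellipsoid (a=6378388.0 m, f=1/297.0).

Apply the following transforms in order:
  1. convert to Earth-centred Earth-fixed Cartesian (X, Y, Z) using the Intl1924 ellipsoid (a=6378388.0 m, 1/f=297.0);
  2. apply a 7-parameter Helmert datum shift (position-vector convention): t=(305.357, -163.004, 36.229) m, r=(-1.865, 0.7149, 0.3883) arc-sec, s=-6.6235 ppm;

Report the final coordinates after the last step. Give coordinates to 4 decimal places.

X=1496091.0004 m, Y=1473448.8924 m, Z=-6003932.3145 m

start: φ=-70.843564°, λ=44.572705°, h=1346.120 m
→ ECEF (a=6378388.000, f=1/297.0): X=1495819.1345, Y=1473673.1277, Z=-6003989.8020
→ Helmert 7p (PV): X=1496091.0004, Y=1473448.8924, Z=-6003932.3145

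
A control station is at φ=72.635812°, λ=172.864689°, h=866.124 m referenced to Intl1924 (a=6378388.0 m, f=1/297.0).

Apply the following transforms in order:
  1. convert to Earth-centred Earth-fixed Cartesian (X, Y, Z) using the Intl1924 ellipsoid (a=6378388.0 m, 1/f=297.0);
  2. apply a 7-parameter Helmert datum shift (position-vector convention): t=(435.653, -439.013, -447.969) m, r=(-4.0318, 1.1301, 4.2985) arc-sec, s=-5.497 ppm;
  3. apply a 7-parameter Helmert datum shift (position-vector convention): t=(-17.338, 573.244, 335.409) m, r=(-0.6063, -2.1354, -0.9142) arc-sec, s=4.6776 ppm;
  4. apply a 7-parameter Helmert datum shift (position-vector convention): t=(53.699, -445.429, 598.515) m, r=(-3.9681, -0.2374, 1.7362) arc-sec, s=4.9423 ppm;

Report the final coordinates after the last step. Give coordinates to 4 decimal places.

X=-1894496.2663 m, Y=237106.3951 m, Z=6066697.1083 m

start: φ=72.635812°, λ=172.864689°, h=866.124 m
→ ECEF (a=6378388.000, f=1/297.0): X=-1894918.0366, Y=237210.5526, Z=6066207.4580
→ Helmert 7p (PV): X=-1894443.6747, Y=236849.3202, Z=6065731.8884
→ Helmert 7p (PV): X=-1894531.6215, Y=237449.8984, Z=6066075.3616
→ Helmert 7p (PV): X=-1894496.2663, Y=237106.3951, Z=6066697.1083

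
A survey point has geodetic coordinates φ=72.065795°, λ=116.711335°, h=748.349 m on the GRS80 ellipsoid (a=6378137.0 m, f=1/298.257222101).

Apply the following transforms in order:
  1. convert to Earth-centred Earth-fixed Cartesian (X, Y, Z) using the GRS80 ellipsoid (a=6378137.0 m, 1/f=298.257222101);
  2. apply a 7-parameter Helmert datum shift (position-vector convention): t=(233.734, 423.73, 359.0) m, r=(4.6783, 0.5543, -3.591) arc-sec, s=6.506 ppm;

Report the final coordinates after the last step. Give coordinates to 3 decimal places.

start: φ=72.065795°, λ=116.711335°, h=748.349 m
→ ECEF (a=6378137.000, f=1/298.257222101): X=-885593.6837, Y=1759939.5788, Z=6046663.0037
→ Helmert 7p (PV): X=-885318.8217, Y=1760253.0315, Z=6047103.6407

X=-885318.822 m, Y=1760253.031 m, Z=6047103.641 m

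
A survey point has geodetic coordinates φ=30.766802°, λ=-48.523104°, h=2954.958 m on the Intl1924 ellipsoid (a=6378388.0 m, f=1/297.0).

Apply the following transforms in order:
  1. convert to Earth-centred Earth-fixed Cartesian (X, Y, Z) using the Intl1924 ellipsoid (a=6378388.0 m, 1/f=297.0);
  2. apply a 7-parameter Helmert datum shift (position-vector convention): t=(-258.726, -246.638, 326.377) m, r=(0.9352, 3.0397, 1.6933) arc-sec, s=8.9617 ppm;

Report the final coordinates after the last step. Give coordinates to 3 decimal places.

X=3634681.117 m, Y=-4112031.205 m, Z=3245547.352 m

start: φ=30.766802°, λ=-48.523104°, h=2954.958 m
→ ECEF (a=6378388.000, f=1/297.0): X=3634825.6884, Y=-4111762.8444, Z=3245264.1013
→ Helmert 7p (PV): X=3634681.1173, Y=-4112031.2051, Z=3245547.3521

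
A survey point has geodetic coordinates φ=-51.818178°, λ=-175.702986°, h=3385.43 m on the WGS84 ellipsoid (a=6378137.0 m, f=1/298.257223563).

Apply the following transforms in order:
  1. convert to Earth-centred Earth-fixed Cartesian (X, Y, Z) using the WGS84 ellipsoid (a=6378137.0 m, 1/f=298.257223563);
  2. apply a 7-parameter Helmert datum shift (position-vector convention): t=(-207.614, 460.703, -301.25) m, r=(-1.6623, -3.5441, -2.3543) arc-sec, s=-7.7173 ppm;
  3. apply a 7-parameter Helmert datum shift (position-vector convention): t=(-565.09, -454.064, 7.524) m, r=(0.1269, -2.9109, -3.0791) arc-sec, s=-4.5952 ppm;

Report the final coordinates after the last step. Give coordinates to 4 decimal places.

X=-3942439.3437 m, Y=-296106.6687 m, Z=-4993337.4395 m

start: φ=-51.818178°, λ=-175.702986°, h=3385.430 m
→ ECEF (a=6378137.000, f=1/298.257223563): X=-3941863.6370, Y=-296183.6228, Z=-4992984.0360
→ Helmert 7p (PV): X=-3941958.4209, Y=-295715.8805, Z=-4993312.0964
→ Helmert 7p (PV): X=-3942439.3437, Y=-296106.6687, Z=-4993337.4395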